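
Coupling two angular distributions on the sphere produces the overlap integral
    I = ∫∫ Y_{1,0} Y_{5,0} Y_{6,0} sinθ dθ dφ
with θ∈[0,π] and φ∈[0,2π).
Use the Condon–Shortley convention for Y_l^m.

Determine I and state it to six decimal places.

Rules hold: Σm=0, L=12 even, 4≤6≤6.
N = 3·11·13 = 429
Δ = 0!·2!·10!/13! = 1/858
Racah Σ t=0..0: t=0:+1/14400 = 1/14400
⇒ 3j(1 5 6; 0 0 0)² = 6/143, sgn +1
(m-triple is (0,0,0) — same symbol as above.)
4πI² = N·(3j₀)²·(3jₘ)² = 108/143
I = +1·√(0.755245/4π) = 0.24515397

0.245154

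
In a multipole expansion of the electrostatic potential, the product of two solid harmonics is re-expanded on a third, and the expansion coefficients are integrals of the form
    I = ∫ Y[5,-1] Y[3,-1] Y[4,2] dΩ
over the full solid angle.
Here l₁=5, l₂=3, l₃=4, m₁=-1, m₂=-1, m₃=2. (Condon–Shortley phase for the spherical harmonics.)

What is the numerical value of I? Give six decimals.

Rules hold: Σm=0, L=12 even, 2≤4≤8.
N = 11·7·9 = 693
Δ = 4!·6!·2!/13! = 1/180180
Racah Σ t=1..3: t=1:−1/576 t=2:+1/144 t=3:−1/576 = 1/288
⇒ 3j(5 3 4; 0 0 0)² = 20/1001, sgn +1
Racah Σ t=0..2: t=0:+1/34560 t=1:−1/720 t=2:+1/384 = 43/34560
⇒ 3j(5 3 4; -1 -1 2)² = 1849/180180, sgn +1
4πI² = N·(3j₀)²·(3jₘ)² = 1849/13013
I = +1·√(0.142089/4π) = 0.10633465

0.106335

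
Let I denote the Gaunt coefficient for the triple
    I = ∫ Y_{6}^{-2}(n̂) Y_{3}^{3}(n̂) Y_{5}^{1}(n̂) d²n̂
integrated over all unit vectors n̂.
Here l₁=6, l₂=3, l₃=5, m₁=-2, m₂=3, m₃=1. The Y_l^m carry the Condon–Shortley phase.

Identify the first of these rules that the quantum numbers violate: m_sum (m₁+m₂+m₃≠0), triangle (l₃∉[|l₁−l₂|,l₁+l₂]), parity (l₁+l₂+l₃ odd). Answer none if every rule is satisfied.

azimuthal sum: -2 + 3 + 1 = 2  ✗
3 ≤ 5 ≤ 9 (triangle on l)
L = 6 + 3 + 5 = 14 (even)

m_sum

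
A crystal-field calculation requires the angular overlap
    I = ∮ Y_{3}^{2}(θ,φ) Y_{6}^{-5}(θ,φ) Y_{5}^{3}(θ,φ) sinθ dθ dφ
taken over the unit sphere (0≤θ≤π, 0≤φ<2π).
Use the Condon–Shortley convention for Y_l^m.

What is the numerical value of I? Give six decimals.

-0.169016

Checks pass: Σm=0; 14 even; l₃=5∈[3,9].
(2·3+1)(2·6+1)(2·5+1) = 1001
Δ: 4! 2! 8! / 15! → 1/675675
sum: t=1:−1/8640 t=2:+1/2304 t=3:−1/8640 = 7/34560
3j²(3 6 5; 0 0 0) = Δ·Π!·Σ² = 7/429  (sign -1)
sum: t=0:+1/120960 t=1:−1/483840 = 1/161280
3j²(3 6 5; 2 -5 3) = Δ·Π!·Σ² = 2/91  (sign +1)
combine: 4πI² = 1001·7/429·2/91 = 14/39
take √, sign -1: I = -0.16901560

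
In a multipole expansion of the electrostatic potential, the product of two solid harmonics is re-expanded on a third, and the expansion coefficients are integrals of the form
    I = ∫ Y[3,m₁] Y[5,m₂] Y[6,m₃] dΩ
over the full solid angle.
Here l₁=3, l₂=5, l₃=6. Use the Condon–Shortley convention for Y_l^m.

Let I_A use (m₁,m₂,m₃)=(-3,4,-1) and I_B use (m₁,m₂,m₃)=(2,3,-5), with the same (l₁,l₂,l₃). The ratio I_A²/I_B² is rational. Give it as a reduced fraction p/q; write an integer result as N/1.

2/11

Same 3,5,6: normalisation and zero-m 3j drop out of the ratio.
A: Δ: 2! 4! 8! / 15! → 1/675675; sum: t=2:+1/241920 = 1/241920; 3j²(3 5 6; -3 4 -1) = Δ·Π!·Σ² = 4/1001  (sign -1)
B: Δ: 2! 4! 8! / 15! → 1/675675; sum: t=0:+1/483840 t=1:−1/120960 = -1/161280; 3j²(3 5 6; 2 3 -5) = Δ·Π!·Σ² = 2/91  (sign +1)
I_A²/I_B² = (4/1001)/(2/91) = 2/11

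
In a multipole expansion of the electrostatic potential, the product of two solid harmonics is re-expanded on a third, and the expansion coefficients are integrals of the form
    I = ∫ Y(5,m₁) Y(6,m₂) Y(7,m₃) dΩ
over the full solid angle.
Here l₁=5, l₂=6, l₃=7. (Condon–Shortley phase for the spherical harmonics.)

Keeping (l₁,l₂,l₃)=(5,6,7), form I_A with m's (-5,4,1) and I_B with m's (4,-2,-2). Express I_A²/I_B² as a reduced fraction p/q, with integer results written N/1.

50/49

Shared (l₁,l₂,l₃)=(5,6,7): N and (l;000)² cancel in I_A²/I_B².
A: Δ = 4!·6!·8!/19! = 1/174594420; Racah Σ t=4..4: t=4:+1/24883200 = 1/24883200; ⇒ 3j(5 6 7; -5 4 1)² = 980/138567, sgn +1
B: Δ = 4!·6!·8!/19! = 1/174594420; Racah Σ t=0..1: t=0:+1/1658880 t=1:−1/3110400 = 7/24883200; ⇒ 3j(5 6 7; 4 -2 -2)² = 4802/692835, sgn -1
I_A²/I_B² = (980/138567)/(4802/692835) = 50/49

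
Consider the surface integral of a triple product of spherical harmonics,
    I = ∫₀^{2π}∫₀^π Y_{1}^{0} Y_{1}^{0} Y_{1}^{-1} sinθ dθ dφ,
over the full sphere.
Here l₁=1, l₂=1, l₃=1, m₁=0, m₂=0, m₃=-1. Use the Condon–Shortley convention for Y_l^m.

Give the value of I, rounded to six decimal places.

0.000000

Σmᵢ = -1 ≠ 0, so the φ-integral vanishes; I = 0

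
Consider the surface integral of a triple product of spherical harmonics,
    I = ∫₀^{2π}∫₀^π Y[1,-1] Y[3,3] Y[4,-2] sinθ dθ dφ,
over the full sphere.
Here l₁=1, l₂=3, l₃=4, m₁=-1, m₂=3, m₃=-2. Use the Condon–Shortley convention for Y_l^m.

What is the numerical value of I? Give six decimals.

m-sum 0 ✓  L=8 even ✓  2≤4≤4 ✓
Π(2lᵢ+1) = 3×7×9 = 189
triangle coeff Δ(1,3,4) = 1/252
Σ_t [0,0]: t=0:+1/36 = 1/36
(3j)²=4/63 [(1 3 4; 0 0 0)], sign=+1
Σ_t [0,0]: t=0:+1/1440 = 1/1440
(3j)²=1/252 [(1 3 4; -1 3 -2)], sign=+1
⇒ 4πI² = 1/21
I = (+1)√(1/21/(4π)) = 0.06155813

0.061558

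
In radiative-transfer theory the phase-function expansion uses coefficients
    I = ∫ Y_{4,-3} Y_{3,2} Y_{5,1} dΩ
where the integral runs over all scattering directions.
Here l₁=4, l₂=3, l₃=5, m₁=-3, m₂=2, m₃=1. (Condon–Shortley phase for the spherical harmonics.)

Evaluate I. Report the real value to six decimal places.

Rules hold: Σm=0, L=12 even, 1≤5≤7.
N = 9·7·11 = 693
Δ = 2!·6!·4!/13! = 1/180180
Racah Σ t=0..2: t=0:+1/576 t=1:−1/144 t=2:+1/576 = -1/288
⇒ 3j(4 3 5; 0 0 0)² = 20/1001, sgn +1
Racah Σ t=1..2: t=1:−1/17280 t=2:+1/1440 = 11/17280
⇒ 3j(4 3 5; -3 2 1)² = 11/468, sgn +1
4πI² = N·(3j₀)²·(3jₘ)² = 55/169
I = +1·√(0.325444/4π) = 0.16092854

0.160929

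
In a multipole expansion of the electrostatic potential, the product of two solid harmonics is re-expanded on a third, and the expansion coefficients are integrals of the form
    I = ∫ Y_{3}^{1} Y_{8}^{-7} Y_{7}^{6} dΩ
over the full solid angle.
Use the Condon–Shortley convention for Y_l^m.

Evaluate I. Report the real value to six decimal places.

0.061743

Checks pass: Σm=0; 18 even; l₃=7∈[5,11].
(2·3+1)(2·8+1)(2·7+1) = 1785
Δ: 4! 2! 12! / 19! → 1/5290740
sum: t=1:−1/7257600 t=2:+1/2073600 t=3:−1/7257600 = 1/4838400
3j²(3 8 7; 0 0 0) = Δ·Π!·Σ² = 252/20995  (sign -1)
sum: t=0:+1/1916006400 t=1:−1/2874009600 = 1/5748019200
3j²(3 8 7; 1 -7 6) = Δ·Π!·Σ² = 13/5814  (sign -1)
combine: 4πI² = 1785·252/20995·13/5814 = 294/6137
take √, sign +1: I = 0.06174342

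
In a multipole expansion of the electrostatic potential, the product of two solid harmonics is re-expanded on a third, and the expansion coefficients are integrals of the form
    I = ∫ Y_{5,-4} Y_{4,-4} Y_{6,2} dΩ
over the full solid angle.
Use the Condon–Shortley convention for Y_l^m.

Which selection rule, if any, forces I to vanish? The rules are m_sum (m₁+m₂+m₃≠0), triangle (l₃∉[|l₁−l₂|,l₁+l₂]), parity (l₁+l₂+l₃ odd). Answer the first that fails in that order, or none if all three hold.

m_sum

Σmᵢ = -6  ✗
l₃∈[|l₁−l₂|,l₁+l₂]=[1,9], have l₃=6
Σlᵢ = 15 ⇒ odd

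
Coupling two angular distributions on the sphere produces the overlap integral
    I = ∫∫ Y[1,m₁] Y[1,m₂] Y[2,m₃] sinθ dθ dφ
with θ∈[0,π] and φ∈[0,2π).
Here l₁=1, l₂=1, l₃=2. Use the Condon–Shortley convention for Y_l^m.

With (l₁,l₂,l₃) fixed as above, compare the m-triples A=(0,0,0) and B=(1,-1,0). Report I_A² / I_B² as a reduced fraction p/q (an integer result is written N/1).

4/1

Same 1,1,2: normalisation and zero-m 3j drop out of the ratio.
A: Δ: 0! 2! 2! / 5! → 1/30; sum: t=0:+1/1 = 1/1; 3j²(1 1 2; 0 0 0) = Δ·Π!·Σ² = 2/15  (sign +1)
B: Δ: 0! 2! 2! / 5! → 1/30; sum: t=0:+1/4 = 1/4; 3j²(1 1 2; 1 -1 0) = Δ·Π!·Σ² = 1/30  (sign +1)
I_A²/I_B² = (2/15)/(1/30) = 4/1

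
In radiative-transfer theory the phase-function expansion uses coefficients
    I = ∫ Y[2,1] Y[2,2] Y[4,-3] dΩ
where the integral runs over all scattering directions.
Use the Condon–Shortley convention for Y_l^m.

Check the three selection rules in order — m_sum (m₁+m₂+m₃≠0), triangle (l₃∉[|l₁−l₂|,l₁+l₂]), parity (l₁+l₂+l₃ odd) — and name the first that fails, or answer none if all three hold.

Σmᵢ = 0  ✓
l₃∈[|l₁−l₂|,l₁+l₂]=[0,4], have l₃=4  ✓
Σlᵢ = 8 ⇒ even  ✓

none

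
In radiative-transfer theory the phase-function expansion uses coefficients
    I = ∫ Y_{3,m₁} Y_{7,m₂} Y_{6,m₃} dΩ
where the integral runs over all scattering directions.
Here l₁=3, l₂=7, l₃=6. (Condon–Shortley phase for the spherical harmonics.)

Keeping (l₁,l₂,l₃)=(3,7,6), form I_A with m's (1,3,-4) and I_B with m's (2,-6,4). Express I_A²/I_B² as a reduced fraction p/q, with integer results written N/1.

36481/45760

Same 3,7,6: normalisation and zero-m 3j drop out of the ratio.
A: Δ: 4! 2! 10! / 17! → 1/2042040; sum: t=0:+1/174182400 t=1:−1/2177280 t=2:+1/645120 = 191/174182400; 3j²(3 7 6; 1 3 -4) = Δ·Π!·Σ² = 36481/2042040  (sign +1)
B: Δ: 4! 2! 10! / 17! → 1/2042040; sum: t=0:+1/8709120 t=1:−1/43545600 = 1/10886400; 3j²(3 7 6; 2 -6 4) = Δ·Π!·Σ² = 8/357  (sign +1)
I_A²/I_B² = (36481/2042040)/(8/357) = 36481/45760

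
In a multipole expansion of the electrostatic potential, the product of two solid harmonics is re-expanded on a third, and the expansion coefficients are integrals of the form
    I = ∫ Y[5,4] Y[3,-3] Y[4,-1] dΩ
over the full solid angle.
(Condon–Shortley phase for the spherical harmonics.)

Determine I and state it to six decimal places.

Checks pass: Σm=0; 12 even; l₃=4∈[2,8].
(2·5+1)(2·3+1)(2·4+1) = 693
Δ: 4! 6! 2! / 13! → 1/180180
sum: t=1:−1/576 t=2:+1/144 t=3:−1/576 = 1/288
3j²(5 3 4; 0 0 0) = Δ·Π!·Σ² = 20/1001  (sign +1)
sum: t=0:+1/5760 = 1/5760
3j²(5 3 4; 4 -3 -1) = Δ·Π!·Σ² = 9/286  (sign -1)
combine: 4πI² = 693·20/1001·9/286 = 810/1859
take √, sign -1: I = -0.18620781

-0.186208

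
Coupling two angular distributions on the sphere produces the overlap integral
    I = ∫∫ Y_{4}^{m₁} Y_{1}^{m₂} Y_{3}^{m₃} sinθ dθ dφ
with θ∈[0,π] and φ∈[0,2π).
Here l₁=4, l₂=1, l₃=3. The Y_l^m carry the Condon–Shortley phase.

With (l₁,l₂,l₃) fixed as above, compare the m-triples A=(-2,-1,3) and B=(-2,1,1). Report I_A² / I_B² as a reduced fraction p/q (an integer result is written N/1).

Shared (l₁,l₂,l₃)=(4,1,3): N and (l;000)² cancel in I_A²/I_B².
A: Δ = 2!·6!·0!/9! = 1/252; Racah Σ t=0..0: t=0:+1/1440 = 1/1440; ⇒ 3j(4 1 3; -2 -1 3)² = 1/252, sgn +1
B: Δ = 2!·6!·0!/9! = 1/252; Racah Σ t=2..2: t=2:+1/96 = 1/96; ⇒ 3j(4 1 3; -2 1 1)² = 5/84, sgn +1
I_A²/I_B² = (1/252)/(5/84) = 1/15

1/15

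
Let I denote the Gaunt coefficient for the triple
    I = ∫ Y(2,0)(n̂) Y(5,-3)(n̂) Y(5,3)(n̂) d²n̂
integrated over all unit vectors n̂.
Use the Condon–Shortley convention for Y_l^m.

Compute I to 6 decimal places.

m-sum 0 ✓  L=12 even ✓  3≤5≤7 ✓
Π(2lᵢ+1) = 5×11×11 = 605
triangle coeff Δ(2,5,5) = 1/38610
Σ_t [0,2]: t=0:+1/2880 t=1:−1/576 t=2:+1/2880 = -1/960
(3j)²=10/429 [(2 5 5; 0 0 0)], sign=+1
Σ_t [0,2]: t=0:+1/5760 t=1:−1/5040 t=2:+1/161280 = -1/53760
(3j)²=1/4290 [(2 5 5; 0 -3 3)], sign=-1
⇒ 4πI² = 5/1521
I = (-1)√(5/1521/(4π)) = -0.01617393

-0.016174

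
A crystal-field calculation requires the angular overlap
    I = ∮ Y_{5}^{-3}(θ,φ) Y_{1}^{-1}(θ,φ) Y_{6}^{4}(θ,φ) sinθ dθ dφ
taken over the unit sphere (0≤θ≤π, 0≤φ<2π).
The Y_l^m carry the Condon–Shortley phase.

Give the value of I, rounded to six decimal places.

Rules hold: Σm=0, L=12 even, 4≤6≤6.
N = 11·3·13 = 429
Δ = 0!·10!·2!/13! = 1/858
Racah Σ t=0..0: t=0:+1/14400 = 1/14400
⇒ 3j(5 1 6; 0 0 0)² = 6/143, sgn +1
Racah Σ t=0..0: t=0:+1/161280 = 1/161280
⇒ 3j(5 1 6; -3 -1 4)² = 15/286, sgn +1
4πI² = N·(3j₀)²·(3jₘ)² = 135/143
I = +1·√(0.944056/4π) = 0.27409047

0.274090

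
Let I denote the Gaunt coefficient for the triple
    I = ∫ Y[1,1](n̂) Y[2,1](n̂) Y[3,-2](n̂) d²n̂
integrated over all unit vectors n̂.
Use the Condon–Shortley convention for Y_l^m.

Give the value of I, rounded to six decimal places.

Checks pass: Σm=0; 6 even; l₃=3∈[1,3].
(2·1+1)(2·2+1)(2·3+1) = 105
Δ: 0! 2! 4! / 7! → 1/105
sum: t=0:+1/4 = 1/4
3j²(1 2 3; 0 0 0) = Δ·Π!·Σ² = 3/35  (sign -1)
sum: t=0:+1/12 = 1/12
3j²(1 2 3; 1 1 -2) = Δ·Π!·Σ² = 2/21  (sign -1)
combine: 4πI² = 105·3/35·2/21 = 6/7
take √, sign +1: I = 0.26116903

0.261169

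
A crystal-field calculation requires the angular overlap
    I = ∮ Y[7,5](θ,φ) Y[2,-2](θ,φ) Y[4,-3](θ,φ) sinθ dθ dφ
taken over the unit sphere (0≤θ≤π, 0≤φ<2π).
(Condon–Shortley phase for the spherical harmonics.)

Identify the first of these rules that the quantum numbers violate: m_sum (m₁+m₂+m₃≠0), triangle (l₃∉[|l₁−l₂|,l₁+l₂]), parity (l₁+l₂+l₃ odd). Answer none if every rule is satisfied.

triangle

azimuthal sum: 5 − 2 − 3 = 0  ✓
5 ≤ 4 ≤ 9 (triangle on l)  ✗
L = 7 + 2 + 4 = 13 (odd)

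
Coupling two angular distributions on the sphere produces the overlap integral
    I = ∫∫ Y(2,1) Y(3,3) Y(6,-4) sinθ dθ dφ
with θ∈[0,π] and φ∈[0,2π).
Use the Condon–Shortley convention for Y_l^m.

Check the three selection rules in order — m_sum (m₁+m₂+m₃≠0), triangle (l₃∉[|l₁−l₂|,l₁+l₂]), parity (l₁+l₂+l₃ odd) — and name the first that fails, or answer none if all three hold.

triangle

Σmᵢ = 0  ✓
l₃∈[|l₁−l₂|,l₁+l₂]=[1,5], have l₃=6  ✗
Σlᵢ = 11 ⇒ odd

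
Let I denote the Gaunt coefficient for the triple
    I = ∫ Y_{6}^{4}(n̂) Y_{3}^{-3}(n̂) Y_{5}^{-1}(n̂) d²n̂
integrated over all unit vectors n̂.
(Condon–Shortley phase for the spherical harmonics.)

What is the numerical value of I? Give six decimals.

Rules hold: Σm=0, L=14 even, 3≤5≤9.
N = 13·7·11 = 1001
Δ = 4!·8!·2!/15! = 1/675675
Racah Σ t=1..3: t=1:−1/8640 t=2:+1/2304 t=3:−1/8640 = 7/34560
⇒ 3j(6 3 5; 0 0 0)² = 7/429, sgn -1
Racah Σ t=0..0: t=0:+1/69120 = 1/69120
⇒ 3j(6 3 5; 4 -3 -1)² = 4/143, sgn +1
4πI² = N·(3j₀)²·(3jₘ)² = 196/429
I = -1·√(0.456876/4π) = -0.19067531

-0.190675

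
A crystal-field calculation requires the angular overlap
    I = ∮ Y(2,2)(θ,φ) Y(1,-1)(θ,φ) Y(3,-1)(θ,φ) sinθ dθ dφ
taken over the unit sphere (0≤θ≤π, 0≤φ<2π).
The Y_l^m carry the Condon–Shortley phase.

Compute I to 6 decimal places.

Rules hold: Σm=0, L=6 even, 1≤3≤3.
N = 5·3·7 = 105
Δ = 0!·4!·2!/7! = 1/105
Racah Σ t=0..0: t=0:+1/4 = 1/4
⇒ 3j(2 1 3; 0 0 0)² = 3/35, sgn -1
Racah Σ t=0..0: t=0:+1/48 = 1/48
⇒ 3j(2 1 3; 2 -1 -1)² = 1/105, sgn +1
4πI² = N·(3j₀)²·(3jₘ)² = 3/35
I = -1·√(0.0857143/4π) = -0.08258890

-0.082589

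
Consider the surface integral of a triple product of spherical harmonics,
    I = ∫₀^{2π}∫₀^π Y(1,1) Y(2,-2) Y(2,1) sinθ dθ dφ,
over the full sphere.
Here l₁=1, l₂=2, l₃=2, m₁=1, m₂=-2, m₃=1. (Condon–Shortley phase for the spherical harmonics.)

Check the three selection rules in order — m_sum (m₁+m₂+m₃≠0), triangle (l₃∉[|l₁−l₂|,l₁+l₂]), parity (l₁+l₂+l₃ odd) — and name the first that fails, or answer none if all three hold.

parity

azimuthal sum: 1 − 2 + 1 = 0  ✓
1 ≤ 2 ≤ 3 (triangle on l)  ✓
L = 1 + 2 + 2 = 5 (odd)  ✗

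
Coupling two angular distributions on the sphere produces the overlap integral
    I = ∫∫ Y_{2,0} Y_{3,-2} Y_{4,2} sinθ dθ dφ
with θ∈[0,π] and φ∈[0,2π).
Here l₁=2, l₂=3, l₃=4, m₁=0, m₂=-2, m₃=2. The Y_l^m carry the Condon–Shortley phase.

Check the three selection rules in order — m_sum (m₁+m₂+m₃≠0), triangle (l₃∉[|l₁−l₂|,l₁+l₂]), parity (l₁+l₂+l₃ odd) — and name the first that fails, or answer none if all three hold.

m₁+m₂+m₃ = 0 − 2 + 2 = 0  ✓
triangle: |2−3|=1 ≤ l₃=4 ≤ 2+3=5  ✓
parity: l₁+l₂+l₃ = 9 is odd  ✗

parity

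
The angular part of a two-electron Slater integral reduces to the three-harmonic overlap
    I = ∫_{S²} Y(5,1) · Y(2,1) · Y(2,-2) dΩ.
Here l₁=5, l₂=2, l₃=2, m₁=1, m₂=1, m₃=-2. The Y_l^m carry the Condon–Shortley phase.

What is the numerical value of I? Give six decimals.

triangle: need 3≤l₃≤7, have 2; I=0

0.000000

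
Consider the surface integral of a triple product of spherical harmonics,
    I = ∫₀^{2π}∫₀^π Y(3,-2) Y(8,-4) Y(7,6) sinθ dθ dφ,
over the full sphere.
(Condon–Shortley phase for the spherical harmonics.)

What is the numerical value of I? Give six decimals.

-0.105265

m-sum 0 ✓  L=18 even ✓  5≤7≤11 ✓
Π(2lᵢ+1) = 7×17×15 = 1785
triangle coeff Δ(3,8,7) = 1/5290740
Σ_t [1,3]: t=1:−1/7257600 t=2:+1/2073600 t=3:−1/7257600 = 1/4838400
(3j)²=252/20995 [(3 8 7; 0 0 0)], sign=-1
Σ_t [3,4]: t=3:−1/479001600 t=4:+1/11496038400 = -23/11496038400
(3j)²=529/81396 [(3 8 7; -2 -4 6)], sign=+1
⇒ 4πI² = 11109/79781
I = (-1)√(11109/79781/(4π)) = -0.10526471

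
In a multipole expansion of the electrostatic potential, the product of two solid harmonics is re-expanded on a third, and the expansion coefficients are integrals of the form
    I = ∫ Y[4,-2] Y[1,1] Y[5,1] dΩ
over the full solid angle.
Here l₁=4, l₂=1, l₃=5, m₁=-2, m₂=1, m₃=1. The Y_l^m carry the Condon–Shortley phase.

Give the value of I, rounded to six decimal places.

m-sum 0 ✓  L=10 even ✓  3≤5≤5 ✓
Π(2lᵢ+1) = 9×3×11 = 297
triangle coeff Δ(4,1,5) = 1/495
Σ_t [0,0]: t=0:+1/576 = 1/576
(3j)²=5/99 [(4 1 5; 0 0 0)], sign=-1
Σ_t [0,0]: t=0:+1/2880 = 1/2880
(3j)²=2/165 [(4 1 5; -2 1 1)], sign=+1
⇒ 4πI² = 2/11
I = (-1)√(2/11/(4π)) = -0.12028562

-0.120286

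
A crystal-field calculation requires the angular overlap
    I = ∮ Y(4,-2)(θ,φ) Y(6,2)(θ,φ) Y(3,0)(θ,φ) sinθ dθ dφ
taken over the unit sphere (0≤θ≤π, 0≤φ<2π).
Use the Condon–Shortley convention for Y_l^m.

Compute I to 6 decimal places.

l₁+l₂+l₃=13 is odd: 3j(l;000)=0 ⇒ I=0

0.000000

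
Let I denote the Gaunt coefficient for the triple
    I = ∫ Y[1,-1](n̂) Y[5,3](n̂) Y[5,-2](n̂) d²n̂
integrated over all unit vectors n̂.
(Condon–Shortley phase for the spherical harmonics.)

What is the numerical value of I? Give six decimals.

l₁+l₂+l₃=11 is odd: 3j(l;000)=0 ⇒ I=0

0.000000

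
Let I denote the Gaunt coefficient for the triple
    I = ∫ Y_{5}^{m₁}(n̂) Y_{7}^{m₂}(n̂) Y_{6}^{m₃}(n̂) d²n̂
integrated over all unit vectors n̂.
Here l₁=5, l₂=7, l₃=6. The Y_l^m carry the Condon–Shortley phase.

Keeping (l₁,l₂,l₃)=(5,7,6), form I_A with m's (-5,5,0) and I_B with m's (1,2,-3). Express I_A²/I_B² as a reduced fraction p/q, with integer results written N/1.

Same 5,7,6: normalisation and zero-m 3j drop out of the ratio.
A: Δ: 6! 4! 8! / 19! → 1/174594420; sum: t=6:+1/24883200 = 1/24883200; 3j²(5 7 6; -5 5 0) = Δ·Π!·Σ² = 70/4199  (sign +1)
B: Δ: 6! 4! 8! / 19! → 1/174594420; sum: t=1:−1/29030400 t=2:+1/967680 t=3:−1/311040 t=4:+1/829440 = -11/10886400; 3j²(5 7 6; 1 2 -3) = Δ·Π!·Σ² = 1408/146965  (sign +1)
I_A²/I_B² = (70/4199)/(1408/146965) = 1225/704

1225/704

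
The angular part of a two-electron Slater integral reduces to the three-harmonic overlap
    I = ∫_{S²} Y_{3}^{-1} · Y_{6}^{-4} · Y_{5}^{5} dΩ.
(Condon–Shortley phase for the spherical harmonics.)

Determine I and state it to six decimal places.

m-sum 0 ✓  L=14 even ✓  3≤5≤9 ✓
Π(2lᵢ+1) = 7×13×11 = 1001
triangle coeff Δ(3,6,5) = 1/675675
Σ_t [1,3]: t=1:−1/8640 t=2:+1/2304 t=3:−1/8640 = 7/34560
(3j)²=7/429 [(3 6 5; 0 0 0)], sign=-1
Σ_t [2,2]: t=2:+1/322560 = 1/322560
(3j)²=18/1001 [(3 6 5; -1 -4 5)], sign=+1
⇒ 4πI² = 42/143
I = (-1)√(42/143/(4π)) = -0.15288036

-0.152880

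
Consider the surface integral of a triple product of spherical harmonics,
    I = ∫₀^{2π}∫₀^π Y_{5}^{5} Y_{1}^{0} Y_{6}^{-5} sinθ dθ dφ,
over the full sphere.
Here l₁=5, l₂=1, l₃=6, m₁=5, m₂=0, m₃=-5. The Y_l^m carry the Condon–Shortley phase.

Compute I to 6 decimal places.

-0.135514

m-sum 0 ✓  L=12 even ✓  4≤6≤6 ✓
Π(2lᵢ+1) = 11×3×13 = 429
triangle coeff Δ(5,1,6) = 1/858
Σ_t [0,0]: t=0:+1/14400 = 1/14400
(3j)²=6/143 [(5 1 6; 0 0 0)], sign=+1
Σ_t [0,0]: t=0:+1/3628800 = 1/3628800
(3j)²=1/78 [(5 1 6; 5 0 -5)], sign=-1
⇒ 4πI² = 3/13
I = (-1)√(3/13/(4π)) = -0.13551395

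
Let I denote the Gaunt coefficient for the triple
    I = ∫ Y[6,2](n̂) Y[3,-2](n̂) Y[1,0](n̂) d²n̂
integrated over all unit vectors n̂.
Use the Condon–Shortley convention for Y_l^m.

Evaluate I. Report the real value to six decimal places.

triangle: need 3≤l₃≤9, have 1; I=0

0.000000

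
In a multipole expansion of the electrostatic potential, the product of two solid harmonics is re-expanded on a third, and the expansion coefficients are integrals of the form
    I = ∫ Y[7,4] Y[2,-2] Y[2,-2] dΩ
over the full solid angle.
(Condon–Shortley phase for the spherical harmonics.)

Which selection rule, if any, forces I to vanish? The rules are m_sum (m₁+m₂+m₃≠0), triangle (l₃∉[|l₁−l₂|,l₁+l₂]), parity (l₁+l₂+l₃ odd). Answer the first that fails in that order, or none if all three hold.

triangle

Σmᵢ = 0  ✓
l₃∈[|l₁−l₂|,l₁+l₂]=[5,9], have l₃=2  ✗
Σlᵢ = 11 ⇒ odd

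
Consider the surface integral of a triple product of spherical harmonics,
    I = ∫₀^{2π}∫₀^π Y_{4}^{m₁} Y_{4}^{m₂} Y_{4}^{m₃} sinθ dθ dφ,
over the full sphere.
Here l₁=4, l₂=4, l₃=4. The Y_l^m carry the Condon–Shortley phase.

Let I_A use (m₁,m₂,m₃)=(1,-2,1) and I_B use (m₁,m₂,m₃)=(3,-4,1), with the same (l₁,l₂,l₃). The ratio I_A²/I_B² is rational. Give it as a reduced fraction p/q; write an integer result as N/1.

36/49

Shared (l₁,l₂,l₃)=(4,4,4): N and (l;000)² cancel in I_A²/I_B².
A: Δ = 4!·4!·4!/13! = 1/450450; Racah Σ t=0..2: t=0:+1/576 t=1:−1/144 t=2:+1/576 = -1/288; ⇒ 3j(4 4 4; 1 -2 1)² = 20/1001, sgn +1
B: Δ = 4!·4!·4!/13! = 1/450450; Racah Σ t=0..0: t=0:+1/3456 = 1/3456; ⇒ 3j(4 4 4; 3 -4 1)² = 35/1287, sgn -1
I_A²/I_B² = (20/1001)/(35/1287) = 36/49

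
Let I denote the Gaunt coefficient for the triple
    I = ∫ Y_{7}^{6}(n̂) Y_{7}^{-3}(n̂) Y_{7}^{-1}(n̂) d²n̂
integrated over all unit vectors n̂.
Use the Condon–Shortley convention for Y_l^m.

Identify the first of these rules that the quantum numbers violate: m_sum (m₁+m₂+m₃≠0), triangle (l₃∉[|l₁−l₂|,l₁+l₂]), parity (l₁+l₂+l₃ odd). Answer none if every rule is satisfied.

m_sum

azimuthal sum: 6 − 3 − 1 = 2  ✗
0 ≤ 7 ≤ 14 (triangle on l)
L = 7 + 7 + 7 = 21 (odd)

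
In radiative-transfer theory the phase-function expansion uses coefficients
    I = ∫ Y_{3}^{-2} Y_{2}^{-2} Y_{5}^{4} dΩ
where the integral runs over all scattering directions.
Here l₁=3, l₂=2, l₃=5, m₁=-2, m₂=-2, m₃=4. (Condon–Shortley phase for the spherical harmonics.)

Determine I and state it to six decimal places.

Rules hold: Σm=0, L=10 even, 1≤5≤5.
N = 7·5·11 = 385
Δ = 0!·6!·4!/11! = 1/2310
Racah Σ t=0..0: t=0:+1/144 = 1/144
⇒ 3j(3 2 5; 0 0 0)² = 10/231, sgn -1
Racah Σ t=0..0: t=0:+1/2880 = 1/2880
⇒ 3j(3 2 5; -2 -2 4)² = 3/55, sgn -1
4πI² = N·(3j₀)²·(3jₘ)² = 10/11
I = +1·√(0.909091/4π) = 0.26896683

0.268967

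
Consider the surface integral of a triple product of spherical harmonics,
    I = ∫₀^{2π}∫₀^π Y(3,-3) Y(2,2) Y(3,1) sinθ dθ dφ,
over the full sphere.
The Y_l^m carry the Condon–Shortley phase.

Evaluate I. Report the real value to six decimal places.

0.132981

Checks pass: Σm=0; 8 even; l₃=3∈[1,5].
(2·3+1)(2·2+1)(2·3+1) = 245
Δ: 2! 4! 2! / 9! → 1/3780
sum: t=0:+1/24 t=1:−1/4 t=2:+1/24 = -1/6
3j²(3 2 3; 0 0 0) = Δ·Π!·Σ² = 4/105  (sign +1)
sum: t=2:+1/96 = 1/96
3j²(3 2 3; -3 2 1) = Δ·Π!·Σ² = 1/42  (sign +1)
combine: 4πI² = 245·4/105·1/42 = 2/9
take √, sign +1: I = 0.13298076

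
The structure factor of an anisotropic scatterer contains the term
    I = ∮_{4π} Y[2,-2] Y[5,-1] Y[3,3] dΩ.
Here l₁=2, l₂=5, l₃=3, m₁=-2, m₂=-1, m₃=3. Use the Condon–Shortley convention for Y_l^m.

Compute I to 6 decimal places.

-0.023961

Rules hold: Σm=0, L=10 even, 3≤3≤7.
N = 5·11·7 = 385
Δ = 4!·0!·6!/11! = 1/2310
Racah Σ t=2..2: t=2:+1/144 = 1/144
⇒ 3j(2 5 3; 0 0 0)² = 10/231, sgn -1
Racah Σ t=4..4: t=4:+1/17280 = 1/17280
⇒ 3j(2 5 3; -2 -1 3)² = 1/2310, sgn +1
4πI² = N·(3j₀)²·(3jₘ)² = 5/693
I = -1·√(0.00721501/4π) = -0.02396147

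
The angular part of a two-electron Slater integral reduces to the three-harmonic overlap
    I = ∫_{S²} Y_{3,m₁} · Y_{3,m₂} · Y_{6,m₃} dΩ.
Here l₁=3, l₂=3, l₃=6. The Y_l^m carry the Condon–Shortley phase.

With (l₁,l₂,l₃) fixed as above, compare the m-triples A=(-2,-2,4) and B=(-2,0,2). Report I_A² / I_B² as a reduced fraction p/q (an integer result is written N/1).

l's match ⇒ only the (l;m) 3-j factors differ between A and B.
A: triangle coeff Δ(3,3,6) = 1/12012; Σ_t [0,0]: t=0:+1/14400 = 1/14400; (3j)²=6/143 [(3 3 6; -2 -2 4)], sign=+1
B: triangle coeff Δ(3,3,6) = 1/12012; Σ_t [0,0]: t=0:+1/4320 = 1/4320; (3j)²=8/429 [(3 3 6; -2 0 2)], sign=+1
I_A²/I_B² = (6/143)/(8/429) = 9/4

9/4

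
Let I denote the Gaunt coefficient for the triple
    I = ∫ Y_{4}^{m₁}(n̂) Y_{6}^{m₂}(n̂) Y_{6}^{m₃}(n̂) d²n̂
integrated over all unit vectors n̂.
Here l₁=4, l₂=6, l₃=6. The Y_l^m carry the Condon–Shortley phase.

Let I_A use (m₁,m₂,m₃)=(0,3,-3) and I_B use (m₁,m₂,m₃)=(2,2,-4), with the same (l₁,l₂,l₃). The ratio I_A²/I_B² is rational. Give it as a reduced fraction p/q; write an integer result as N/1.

l's match ⇒ only the (l;m) 3-j factors differ between A and B.
A: triangle coeff Δ(4,6,6) = 1/15315300; Σ_t [1,4]: t=1:−1/1451520 t=2:+1/80640 t=3:−1/51840 t=4:+1/414720 = -1/193536; (3j)²=81/17017 [(4 6 6; 0 3 -3)], sign=+1
B: triangle coeff Δ(4,6,6) = 1/15315300; Σ_t [0,2]: t=0:+1/3870720 t=1:−1/181440 t=2:+1/138240 = 23/11612160; (3j)²=529/204204 [(4 6 6; 2 2 -4)], sign=+1
I_A²/I_B² = (81/17017)/(529/204204) = 972/529

972/529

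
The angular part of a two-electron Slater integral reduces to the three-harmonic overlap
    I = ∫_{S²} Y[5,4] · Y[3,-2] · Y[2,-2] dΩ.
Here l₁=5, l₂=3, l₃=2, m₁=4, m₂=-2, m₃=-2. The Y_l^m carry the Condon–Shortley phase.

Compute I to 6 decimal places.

0.268967

m-sum 0 ✓  L=10 even ✓  2≤2≤8 ✓
Π(2lᵢ+1) = 11×7×5 = 385
triangle coeff Δ(5,3,2) = 1/2310
Σ_t [3,3]: t=3:−1/144 = -1/144
(3j)²=10/231 [(5 3 2; 0 0 0)], sign=-1
Σ_t [1,1]: t=1:−1/2880 = -1/2880
(3j)²=3/55 [(5 3 2; 4 -2 -2)], sign=-1
⇒ 4πI² = 10/11
I = (+1)√(10/11/(4π)) = 0.26896683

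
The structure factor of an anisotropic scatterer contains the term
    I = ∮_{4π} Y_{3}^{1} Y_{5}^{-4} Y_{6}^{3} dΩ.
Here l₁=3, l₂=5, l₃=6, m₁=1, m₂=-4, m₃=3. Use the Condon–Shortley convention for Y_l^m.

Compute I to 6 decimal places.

0.176531

m-sum 0 ✓  L=14 even ✓  2≤6≤8 ✓
Π(2lᵢ+1) = 7×11×13 = 1001
triangle coeff Δ(3,5,6) = 1/675675
Σ_t [0,2]: t=0:+1/8640 t=1:−1/2304 t=2:+1/8640 = -7/34560
(3j)²=7/429 [(3 5 6; 0 0 0)], sign=-1
Σ_t [0,1]: t=0:+1/40320 t=1:−1/241920 = 1/48384
(3j)²=24/1001 [(3 5 6; 1 -4 3)], sign=-1
⇒ 4πI² = 56/143
I = (+1)√(56/143/(4π)) = 0.17653103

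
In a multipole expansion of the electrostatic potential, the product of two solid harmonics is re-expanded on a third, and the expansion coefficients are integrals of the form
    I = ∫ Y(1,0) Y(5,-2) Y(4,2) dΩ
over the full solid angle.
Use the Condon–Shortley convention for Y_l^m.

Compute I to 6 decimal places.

0.225034

m-sum 0 ✓  L=10 even ✓  4≤4≤6 ✓
Π(2lᵢ+1) = 3×11×9 = 297
triangle coeff Δ(1,5,4) = 1/495
Σ_t [1,1]: t=1:−1/576 = -1/576
(3j)²=5/99 [(1 5 4; 0 0 0)], sign=-1
Σ_t [1,1]: t=1:−1/1440 = -1/1440
(3j)²=7/165 [(1 5 4; 0 -2 2)], sign=-1
⇒ 4πI² = 7/11
I = (+1)√(7/11/(4π)) = 0.22503380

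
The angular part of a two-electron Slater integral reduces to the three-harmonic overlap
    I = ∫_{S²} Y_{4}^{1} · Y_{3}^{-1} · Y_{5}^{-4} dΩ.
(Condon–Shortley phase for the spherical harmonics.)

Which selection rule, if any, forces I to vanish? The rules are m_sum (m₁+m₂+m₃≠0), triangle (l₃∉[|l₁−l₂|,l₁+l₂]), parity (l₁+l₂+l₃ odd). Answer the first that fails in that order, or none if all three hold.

m_sum

m₁+m₂+m₃ = 1 − 1 − 4 = -4  ✗
triangle: |4−3|=1 ≤ l₃=5 ≤ 4+3=7
parity: l₁+l₂+l₃ = 12 is even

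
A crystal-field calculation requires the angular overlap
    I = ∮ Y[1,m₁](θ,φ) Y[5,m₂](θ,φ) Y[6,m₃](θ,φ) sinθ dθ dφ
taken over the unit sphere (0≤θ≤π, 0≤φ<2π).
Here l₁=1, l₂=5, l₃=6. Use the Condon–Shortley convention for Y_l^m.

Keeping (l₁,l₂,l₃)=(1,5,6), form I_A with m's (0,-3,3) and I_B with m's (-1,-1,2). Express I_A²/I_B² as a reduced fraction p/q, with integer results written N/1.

l's match ⇒ only the (l;m) 3-j factors differ between A and B.
A: triangle coeff Δ(1,5,6) = 1/858; Σ_t [0,0]: t=0:+1/80640 = 1/80640; (3j)²=9/286 [(1 5 6; 0 -3 3)], sign=-1
B: triangle coeff Δ(1,5,6) = 1/858; Σ_t [0,0]: t=0:+1/34560 = 1/34560; (3j)²=14/429 [(1 5 6; -1 -1 2)], sign=+1
I_A²/I_B² = (9/286)/(14/429) = 27/28

27/28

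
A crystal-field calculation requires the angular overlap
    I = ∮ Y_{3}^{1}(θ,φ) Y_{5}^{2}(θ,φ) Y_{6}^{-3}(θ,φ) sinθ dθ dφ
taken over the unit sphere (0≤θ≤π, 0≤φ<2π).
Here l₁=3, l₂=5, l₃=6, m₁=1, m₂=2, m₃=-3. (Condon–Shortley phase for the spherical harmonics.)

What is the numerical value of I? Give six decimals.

Rules hold: Σm=0, L=14 even, 2≤6≤8.
N = 7·11·13 = 1001
Δ = 2!·4!·8!/15! = 1/675675
Racah Σ t=0..2: t=0:+1/8640 t=1:−1/2304 t=2:+1/8640 = -7/34560
⇒ 3j(3 5 6; 0 0 0)² = 7/429, sgn -1
Racah Σ t=0..2: t=0:+1/40320 t=1:−1/8640 t=2:+1/34560 = -1/16128
⇒ 3j(3 5 6; 1 2 -3)² = 18/1001, sgn +1
4πI² = N·(3j₀)²·(3jₘ)² = 42/143
I = -1·√(0.293706/4π) = -0.15288036

-0.152880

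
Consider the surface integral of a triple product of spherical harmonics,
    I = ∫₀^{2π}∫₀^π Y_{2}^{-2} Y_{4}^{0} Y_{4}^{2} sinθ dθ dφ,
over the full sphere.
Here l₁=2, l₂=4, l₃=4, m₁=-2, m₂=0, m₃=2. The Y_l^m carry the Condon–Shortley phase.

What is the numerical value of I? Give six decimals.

m-sum 0 ✓  L=10 even ✓  2≤4≤6 ✓
Π(2lᵢ+1) = 5×9×9 = 405
triangle coeff Δ(2,4,4) = 1/13860
Σ_t [0,2]: t=0:+1/192 t=1:−1/36 t=2:+1/192 = -5/288
(3j)²=20/693 [(2 4 4; 0 0 0)], sign=-1
Σ_t [2,2]: t=2:+1/192 = 1/192
(3j)²=3/77 [(2 4 4; -2 0 2)], sign=+1
⇒ 4πI² = 2700/5929
I = (-1)√(2700/5929/(4π)) = -0.19036462

-0.190365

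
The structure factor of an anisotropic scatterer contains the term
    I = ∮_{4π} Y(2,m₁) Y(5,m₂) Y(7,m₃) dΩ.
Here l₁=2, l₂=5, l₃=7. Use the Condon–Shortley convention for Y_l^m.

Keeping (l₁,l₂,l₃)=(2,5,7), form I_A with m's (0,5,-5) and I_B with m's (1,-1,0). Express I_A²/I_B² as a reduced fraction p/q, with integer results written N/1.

l's match ⇒ only the (l;m) 3-j factors differ between A and B.
A: triangle coeff Δ(2,5,7) = 1/15015; Σ_t [0,0]: t=0:+1/14515200 = 1/14515200; (3j)²=2/455 [(2 5 7; 0 5 -5)], sign=+1
B: triangle coeff Δ(2,5,7) = 1/15015; Σ_t [0,0]: t=0:+1/103680 = 1/103680; (3j)²=7/429 [(2 5 7; 1 -1 0)], sign=-1
I_A²/I_B² = (2/455)/(7/429) = 66/245

66/245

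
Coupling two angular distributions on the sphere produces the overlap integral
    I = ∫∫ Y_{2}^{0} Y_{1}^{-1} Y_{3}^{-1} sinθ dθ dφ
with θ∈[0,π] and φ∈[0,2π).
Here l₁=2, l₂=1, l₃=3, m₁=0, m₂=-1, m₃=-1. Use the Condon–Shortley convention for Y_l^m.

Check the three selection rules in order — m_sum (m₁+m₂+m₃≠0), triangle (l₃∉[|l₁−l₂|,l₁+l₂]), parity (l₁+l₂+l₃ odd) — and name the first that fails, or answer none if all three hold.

m_sum

azimuthal sum: 0 − 1 − 1 = -2  ✗
1 ≤ 3 ≤ 3 (triangle on l)
L = 2 + 1 + 3 = 6 (even)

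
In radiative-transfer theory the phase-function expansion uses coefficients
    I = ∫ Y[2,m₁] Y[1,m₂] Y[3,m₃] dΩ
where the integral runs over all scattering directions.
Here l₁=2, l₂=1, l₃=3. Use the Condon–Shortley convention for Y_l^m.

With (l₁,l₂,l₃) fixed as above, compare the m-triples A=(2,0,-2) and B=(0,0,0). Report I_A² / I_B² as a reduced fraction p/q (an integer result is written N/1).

5/9

Same 2,1,3: normalisation and zero-m 3j drop out of the ratio.
A: Δ: 0! 4! 2! / 7! → 1/105; sum: t=0:+1/24 = 1/24; 3j²(2 1 3; 2 0 -2) = Δ·Π!·Σ² = 1/21  (sign -1)
B: Δ: 0! 4! 2! / 7! → 1/105; sum: t=0:+1/4 = 1/4; 3j²(2 1 3; 0 0 0) = Δ·Π!·Σ² = 3/35  (sign -1)
I_A²/I_B² = (1/21)/(3/35) = 5/9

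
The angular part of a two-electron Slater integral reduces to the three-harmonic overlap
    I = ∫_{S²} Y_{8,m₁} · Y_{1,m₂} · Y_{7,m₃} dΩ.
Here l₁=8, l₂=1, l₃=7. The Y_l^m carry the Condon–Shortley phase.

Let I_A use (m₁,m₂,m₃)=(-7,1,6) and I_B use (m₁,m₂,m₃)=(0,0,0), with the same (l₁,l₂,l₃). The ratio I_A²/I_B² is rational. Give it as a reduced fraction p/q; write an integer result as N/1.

Shared (l₁,l₂,l₃)=(8,1,7): N and (l;000)² cancel in I_A²/I_B².
A: Δ = 2!·14!·0!/17! = 1/2040; Racah Σ t=2..2: t=2:+1/12454041600 = 1/12454041600; ⇒ 3j(8 1 7; -7 1 6)² = 7/136, sgn -1
B: Δ = 2!·14!·0!/17! = 1/2040; Racah Σ t=1..1: t=1:−1/25401600 = -1/25401600; ⇒ 3j(8 1 7; 0 0 0)² = 8/255, sgn +1
I_A²/I_B² = (7/136)/(8/255) = 105/64

105/64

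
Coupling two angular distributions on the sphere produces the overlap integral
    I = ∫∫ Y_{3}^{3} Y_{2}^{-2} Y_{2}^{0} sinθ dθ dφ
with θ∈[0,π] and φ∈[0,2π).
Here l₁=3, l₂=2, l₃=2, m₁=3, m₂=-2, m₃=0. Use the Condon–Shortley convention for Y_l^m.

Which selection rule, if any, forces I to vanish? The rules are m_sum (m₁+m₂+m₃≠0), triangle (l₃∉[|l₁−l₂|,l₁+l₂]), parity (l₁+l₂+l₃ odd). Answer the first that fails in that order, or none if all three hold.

m₁+m₂+m₃ = 3 − 2 + 0 = 1  ✗
triangle: |3−2|=1 ≤ l₃=2 ≤ 3+2=5
parity: l₁+l₂+l₃ = 7 is odd

m_sum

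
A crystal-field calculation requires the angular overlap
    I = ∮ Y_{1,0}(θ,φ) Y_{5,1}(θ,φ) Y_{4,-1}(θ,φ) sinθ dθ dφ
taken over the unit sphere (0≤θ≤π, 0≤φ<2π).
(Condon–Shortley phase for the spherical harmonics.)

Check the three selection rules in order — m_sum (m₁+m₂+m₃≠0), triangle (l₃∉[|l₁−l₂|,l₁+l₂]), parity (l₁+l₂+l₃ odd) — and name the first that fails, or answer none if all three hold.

m₁+m₂+m₃ = 0 + 1 − 1 = 0  ✓
triangle: |1−5|=4 ≤ l₃=4 ≤ 1+5=6  ✓
parity: l₁+l₂+l₃ = 10 is even  ✓

none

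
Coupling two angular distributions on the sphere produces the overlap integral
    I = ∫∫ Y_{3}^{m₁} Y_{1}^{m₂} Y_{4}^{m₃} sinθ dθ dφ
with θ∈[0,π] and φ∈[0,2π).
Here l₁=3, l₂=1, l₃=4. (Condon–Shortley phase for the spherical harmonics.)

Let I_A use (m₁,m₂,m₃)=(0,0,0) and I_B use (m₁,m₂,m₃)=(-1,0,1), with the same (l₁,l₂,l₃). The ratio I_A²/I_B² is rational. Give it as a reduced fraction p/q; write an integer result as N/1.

Shared (l₁,l₂,l₃)=(3,1,4): N and (l;000)² cancel in I_A²/I_B².
A: Δ = 0!·6!·2!/9! = 1/252; Racah Σ t=0..0: t=0:+1/36 = 1/36; ⇒ 3j(3 1 4; 0 0 0)² = 4/63, sgn +1
B: Δ = 0!·6!·2!/9! = 1/252; Racah Σ t=0..0: t=0:+1/48 = 1/48; ⇒ 3j(3 1 4; -1 0 1)² = 5/84, sgn -1
I_A²/I_B² = (4/63)/(5/84) = 16/15

16/15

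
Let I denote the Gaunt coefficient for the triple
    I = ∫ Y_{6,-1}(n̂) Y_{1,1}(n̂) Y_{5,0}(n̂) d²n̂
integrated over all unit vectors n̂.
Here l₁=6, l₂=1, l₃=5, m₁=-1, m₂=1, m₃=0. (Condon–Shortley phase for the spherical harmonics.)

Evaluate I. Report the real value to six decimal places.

-0.187239

m-sum 0 ✓  L=12 even ✓  5≤5≤7 ✓
Π(2lᵢ+1) = 13×3×11 = 429
triangle coeff Δ(6,1,5) = 1/858
Σ_t [1,1]: t=1:−1/14400 = -1/14400
(3j)²=6/143 [(6 1 5; 0 0 0)], sign=+1
Σ_t [2,2]: t=2:+1/28800 = 1/28800
(3j)²=7/286 [(6 1 5; -1 1 0)], sign=-1
⇒ 4πI² = 63/143
I = (-1)√(63/143/(4π)) = -0.18723944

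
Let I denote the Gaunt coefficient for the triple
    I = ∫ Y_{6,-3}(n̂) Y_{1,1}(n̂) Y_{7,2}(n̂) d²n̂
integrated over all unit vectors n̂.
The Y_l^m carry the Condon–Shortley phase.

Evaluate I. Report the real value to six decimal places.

0.110647

Rules hold: Σm=0, L=14 even, 5≤7≤7.
N = 13·3·15 = 585
Δ = 0!·12!·2!/15! = 1/1365
Racah Σ t=0..0: t=0:+1/518400 = 1/518400
⇒ 3j(6 1 7; 0 0 0)² = 7/195, sgn -1
Racah Σ t=0..0: t=0:+1/4354560 = 1/4354560
⇒ 3j(6 1 7; -3 1 2)² = 2/273, sgn -1
4πI² = N·(3j₀)²·(3jₘ)² = 2/13
I = +1·√(0.153846/4π) = 0.11064668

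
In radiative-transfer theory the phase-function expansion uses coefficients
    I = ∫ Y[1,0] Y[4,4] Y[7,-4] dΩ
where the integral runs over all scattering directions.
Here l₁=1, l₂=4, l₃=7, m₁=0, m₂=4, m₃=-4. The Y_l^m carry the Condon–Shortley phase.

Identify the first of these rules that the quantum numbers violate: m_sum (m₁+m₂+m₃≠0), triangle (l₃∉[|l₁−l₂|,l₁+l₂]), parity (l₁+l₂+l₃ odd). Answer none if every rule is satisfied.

triangle

m₁+m₂+m₃ = 0 + 4 − 4 = 0  ✓
triangle: |1−4|=3 ≤ l₃=7 ≤ 1+4=5  ✗
parity: l₁+l₂+l₃ = 12 is even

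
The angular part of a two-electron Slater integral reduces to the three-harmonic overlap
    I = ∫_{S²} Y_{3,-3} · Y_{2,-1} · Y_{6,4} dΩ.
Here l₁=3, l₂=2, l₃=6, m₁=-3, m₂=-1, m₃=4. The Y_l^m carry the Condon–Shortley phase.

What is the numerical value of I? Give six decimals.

l₃=6 ∉ [1,5] — triangle fails ⇒ I = 0

0.000000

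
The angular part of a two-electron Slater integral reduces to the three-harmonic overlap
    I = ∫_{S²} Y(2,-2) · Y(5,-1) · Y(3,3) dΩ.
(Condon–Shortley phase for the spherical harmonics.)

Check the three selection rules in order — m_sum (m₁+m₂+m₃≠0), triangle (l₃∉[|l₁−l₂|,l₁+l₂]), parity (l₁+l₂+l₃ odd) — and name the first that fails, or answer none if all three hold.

Σmᵢ = 0  ✓
l₃∈[|l₁−l₂|,l₁+l₂]=[3,7], have l₃=3  ✓
Σlᵢ = 10 ⇒ even  ✓

none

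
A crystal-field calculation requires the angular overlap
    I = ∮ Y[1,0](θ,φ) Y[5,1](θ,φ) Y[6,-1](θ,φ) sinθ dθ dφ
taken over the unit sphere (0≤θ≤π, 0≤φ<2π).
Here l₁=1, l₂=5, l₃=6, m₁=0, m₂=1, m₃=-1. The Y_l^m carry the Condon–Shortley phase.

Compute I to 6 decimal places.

Rules hold: Σm=0, L=12 even, 4≤6≤6.
N = 3·11·13 = 429
Δ = 0!·2!·10!/13! = 1/858
Racah Σ t=0..0: t=0:+1/14400 = 1/14400
⇒ 3j(1 5 6; 0 0 0)² = 6/143, sgn +1
Racah Σ t=0..0: t=0:+1/17280 = 1/17280
⇒ 3j(1 5 6; 0 1 -1)² = 35/858, sgn -1
4πI² = N·(3j₀)²·(3jₘ)² = 105/143
I = -1·√(0.734266/4π) = -0.24172507

-0.241725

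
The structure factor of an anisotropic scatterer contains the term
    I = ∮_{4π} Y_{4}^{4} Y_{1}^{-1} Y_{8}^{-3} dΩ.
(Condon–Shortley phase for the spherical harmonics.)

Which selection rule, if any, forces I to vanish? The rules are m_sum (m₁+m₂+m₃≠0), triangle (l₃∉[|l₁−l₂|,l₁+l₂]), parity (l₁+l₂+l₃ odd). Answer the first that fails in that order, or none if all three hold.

Σmᵢ = 0  ✓
l₃∈[|l₁−l₂|,l₁+l₂]=[3,5], have l₃=8  ✗
Σlᵢ = 13 ⇒ odd

triangle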